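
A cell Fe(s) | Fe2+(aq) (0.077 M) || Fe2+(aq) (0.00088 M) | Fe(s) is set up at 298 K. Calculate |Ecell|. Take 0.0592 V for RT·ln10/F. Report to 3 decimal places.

0.057 V

For a concentration cell E°cell = 0, since both electrodes use the same couple.
The compartment with the higher Fe2+(aq) concentration (0.077 M) acts as the cathode; ions are reduced there and produced at the dilute (0.00088 M) anode.
With n = 2, Ecell = −(0.0592/2)·log([dilute]/[conc]) = −(0.0592/2)·log(0.00088/0.077) = +0.057 V.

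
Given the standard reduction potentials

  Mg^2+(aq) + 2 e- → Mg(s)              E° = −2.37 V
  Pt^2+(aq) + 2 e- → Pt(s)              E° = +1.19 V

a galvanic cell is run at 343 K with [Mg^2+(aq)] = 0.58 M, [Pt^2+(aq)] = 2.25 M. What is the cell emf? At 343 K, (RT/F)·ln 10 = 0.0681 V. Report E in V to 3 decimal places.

+3.580 V

Pt²⁺/Pt is reduced (cathode, E° = +1.19 V) and Mg²⁺/Mg is oxidized (anode).
E°cell = +1.19 − (−2.37) = +3.56 V, with n = 2 electrons transferred.
For the overall reaction Pt^2+(aq) + Mg(s) → Pt(s) + Mg^2+(aq), Q = [Mg^2+(aq)] / [Pt^2+(aq)] = 0.258, giving log Q = −0.589.
By the Nernst equation, E = +3.56 − (0.0681/2)·(−0.589) = +3.580 V.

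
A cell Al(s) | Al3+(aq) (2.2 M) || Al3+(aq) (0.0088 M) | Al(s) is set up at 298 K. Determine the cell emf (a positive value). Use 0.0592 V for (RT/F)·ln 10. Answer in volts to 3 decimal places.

For a concentration cell E°cell = 0, since both electrodes use the same couple.
The compartment with the higher Al3+(aq) concentration (2.2 M) acts as the cathode; ions are reduced there and produced at the dilute (0.0088 M) anode.
With n = 3, Ecell = −(0.0592/3)·log([dilute]/[conc]) = −(0.0592/3)·log(0.0088/2.2) = +0.047 V.

0.047 V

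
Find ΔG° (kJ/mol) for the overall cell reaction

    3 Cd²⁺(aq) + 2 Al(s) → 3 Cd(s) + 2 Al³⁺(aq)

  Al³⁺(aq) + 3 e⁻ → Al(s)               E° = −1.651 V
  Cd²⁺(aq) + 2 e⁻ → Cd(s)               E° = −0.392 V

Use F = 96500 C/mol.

−729 kJ/mol

In the reaction as written Cd²⁺(aq) is reduced, so the Cd²⁺/Cd couple is the cathode and Al³⁺/Al is the anode.
E°cell = −0.392 − (−1.651) = +1.259 V; balancing electrons gives n = 6.
ΔG° = −nFE°cell = −(6)(96500)(+1.259) J/mol = −729 kJ/mol.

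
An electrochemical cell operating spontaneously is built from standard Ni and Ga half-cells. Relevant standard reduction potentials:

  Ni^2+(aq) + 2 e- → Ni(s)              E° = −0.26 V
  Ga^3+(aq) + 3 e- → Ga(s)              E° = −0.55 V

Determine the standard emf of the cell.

The Ni²⁺/Ni couple has the higher E°, so Ni ion is reduced (cathode) and Ga is oxidized (anode).
E°cell = E°(cathode) − E°(anode) = −0.26 − (−0.55) = +0.29 V.

+0.29 V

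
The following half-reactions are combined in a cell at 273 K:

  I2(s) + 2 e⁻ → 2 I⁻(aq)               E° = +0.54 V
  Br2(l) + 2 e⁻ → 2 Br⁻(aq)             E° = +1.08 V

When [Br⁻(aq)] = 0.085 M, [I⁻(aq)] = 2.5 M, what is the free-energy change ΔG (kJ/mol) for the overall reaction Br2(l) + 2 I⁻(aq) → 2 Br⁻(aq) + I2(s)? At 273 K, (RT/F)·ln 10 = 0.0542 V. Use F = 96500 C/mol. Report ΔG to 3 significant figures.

−120 kJ/mol

E°cell = +1.08 − (+0.54) = +0.54 V; the balanced reaction transfers n = 2 electrons.
Here Q = [Br⁻(aq)]^2 / [I⁻(aq)]^2 = 0.00116 (log Q = −2.937), giving E = +0.54 − (0.0542/2)·(−2.937) = +0.6196 V.
Then ΔG = −nFE = −2 × 96500 × +0.6196 J/mol = −120 kJ/mol.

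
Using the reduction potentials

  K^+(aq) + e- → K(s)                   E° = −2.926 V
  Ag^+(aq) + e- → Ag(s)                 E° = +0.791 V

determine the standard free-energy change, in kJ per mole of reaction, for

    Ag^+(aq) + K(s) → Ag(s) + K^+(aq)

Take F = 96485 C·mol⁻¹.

In the reaction as written Ag^+(aq) is reduced, so the Ag⁺/Ag couple is the cathode and K⁺/K is the anode.
E°cell = +0.791 − (−2.926) = +3.717 V; balancing electrons gives n = 1.
ΔG° = −nFE°cell = −(1)(96485)(+3.717) J/mol = −359 kJ/mol.

−359 kJ/mol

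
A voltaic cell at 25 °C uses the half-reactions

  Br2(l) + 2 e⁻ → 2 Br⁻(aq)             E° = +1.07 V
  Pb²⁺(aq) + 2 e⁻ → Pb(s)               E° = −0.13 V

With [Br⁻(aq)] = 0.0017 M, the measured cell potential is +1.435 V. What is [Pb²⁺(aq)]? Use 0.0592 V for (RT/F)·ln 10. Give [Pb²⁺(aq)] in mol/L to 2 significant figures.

The Br₂/Br⁻ couple has the larger reduction potential, so it is the cathode: E°cell = +1.07 − (−0.13) = +1.20 V and n = 2.
Since E = E° − (0.0592/n)·log Q, log Q = n(E° − E)/0.0592 = −7.939.
Balancing electrons gives Br2(l) + Pb(s) → 2 Br⁻(aq) + Pb²⁺(aq); thus Q = [Br⁻(aq)]^2·[Pb²⁺(aq)].
Solving for the unknown gives log [Pb²⁺(aq)] = −2.400, so [Pb²⁺(aq)] ≈ 0.0040 M.

0.0040 M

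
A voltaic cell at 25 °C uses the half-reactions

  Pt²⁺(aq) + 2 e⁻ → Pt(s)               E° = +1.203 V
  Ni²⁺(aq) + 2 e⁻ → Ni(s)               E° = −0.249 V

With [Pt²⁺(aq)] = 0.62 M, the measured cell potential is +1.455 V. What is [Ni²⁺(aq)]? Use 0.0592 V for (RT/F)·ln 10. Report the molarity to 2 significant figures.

0.49 M

With Pt²⁺/Pt at the cathode and Ni²⁺/Ni at the anode, E°cell = +1.203 − (−0.249) = +1.452 V (n = 2).
From the Nernst equation, log Q = n(E° − E)/0.0592 = 2·(+1.452 − (+1.455))/0.0592 = −0.101.
For Pt²⁺(aq) + Ni(s) → Pt(s) + Ni²⁺(aq), the reaction quotient is Q = [Ni²⁺(aq)] / [Pt²⁺(aq)].
Substituting the known concentrations and solving, log [Ni²⁺(aq)] = −0.309 and [Ni²⁺(aq)] = 0.49 M.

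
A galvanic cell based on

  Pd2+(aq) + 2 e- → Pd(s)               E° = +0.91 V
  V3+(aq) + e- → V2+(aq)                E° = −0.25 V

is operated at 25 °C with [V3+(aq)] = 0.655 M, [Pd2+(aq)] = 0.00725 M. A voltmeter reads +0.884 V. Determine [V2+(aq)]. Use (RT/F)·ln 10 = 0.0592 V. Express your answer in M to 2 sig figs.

0.00017 M

With Pd²⁺/Pd at the cathode and V³⁺/V²⁺ at the anode, E°cell = +0.91 − (−0.25) = +1.16 V (n = 2).
Since E = E° − (0.0592/n)·log Q, log Q = n(E° − E)/0.0592 = 9.324.
Balancing electrons gives Pd2+(aq) + 2 V2+(aq) → Pd(s) + 2 V3+(aq); thus Q = [V3+(aq)]^2 / ([Pd2+(aq)]·[V2+(aq)]^2).
Isolating [V2+(aq)] in Q = 10^{9.324} yields log [V2+(aq)] = −3.776, i.e. 0.00017 M.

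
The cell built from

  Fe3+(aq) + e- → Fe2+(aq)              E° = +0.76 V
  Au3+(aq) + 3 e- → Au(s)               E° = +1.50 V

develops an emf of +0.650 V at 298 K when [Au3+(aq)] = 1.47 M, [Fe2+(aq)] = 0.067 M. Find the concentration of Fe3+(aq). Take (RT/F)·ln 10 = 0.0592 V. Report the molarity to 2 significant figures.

With Au³⁺/Au at the cathode and Fe³⁺/Fe²⁺ at the anode, E°cell = +1.50 − (+0.76) = +0.74 V (n = 3).
Since E = E° − (0.0592/n)·log Q, log Q = n(E° − E)/0.0592 = 4.561.
Balancing electrons gives Au3+(aq) + 3 Fe2+(aq) → Au(s) + 3 Fe3+(aq); thus Q = [Fe3+(aq)]^3 / ([Au3+(aq)]·[Fe2+(aq)]^3).
Solving for the unknown gives log [Fe3+(aq)] = 0.402, so [Fe3+(aq)] ≈ 2.5 M.

2.5 M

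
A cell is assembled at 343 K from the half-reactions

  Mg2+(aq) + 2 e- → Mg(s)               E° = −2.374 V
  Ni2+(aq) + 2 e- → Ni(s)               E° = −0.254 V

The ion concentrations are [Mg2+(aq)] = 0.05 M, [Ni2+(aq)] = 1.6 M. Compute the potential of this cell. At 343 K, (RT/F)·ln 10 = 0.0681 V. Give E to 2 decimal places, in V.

The Ni²⁺/Ni couple has the more positive E°, so it is the cathode; Mg²⁺/Mg is the anode.
The standard potential is −0.254 − (−2.374) = +2.120 V and the balanced reaction transfers n = 2 electrons.
For the overall reaction Ni2+(aq) + Mg(s) → Ni(s) + Mg2+(aq), Q = [Mg2+(aq)] / [Ni2+(aq)] = 0.0312, giving log Q = −1.505.
Applying E = E° − (RT ln10/nF)·log Q gives +2.120 − (0.0681/2)(−1.505) = +2.17 V.

+2.17 V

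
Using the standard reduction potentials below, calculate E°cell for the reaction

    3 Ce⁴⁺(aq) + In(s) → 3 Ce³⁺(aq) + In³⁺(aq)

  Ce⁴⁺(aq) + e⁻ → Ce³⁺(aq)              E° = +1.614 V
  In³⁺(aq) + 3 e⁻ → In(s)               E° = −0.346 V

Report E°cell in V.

In the reaction as written, Ce⁴⁺(aq) is reduced (cathode) and In³⁺(aq) is produced by oxidation at the anode.
E°cell = E°(cathode) − E°(anode) = +1.614 − (−0.346) = +1.960 V.
The positive value indicates the reaction is spontaneous as written.

+1.960 V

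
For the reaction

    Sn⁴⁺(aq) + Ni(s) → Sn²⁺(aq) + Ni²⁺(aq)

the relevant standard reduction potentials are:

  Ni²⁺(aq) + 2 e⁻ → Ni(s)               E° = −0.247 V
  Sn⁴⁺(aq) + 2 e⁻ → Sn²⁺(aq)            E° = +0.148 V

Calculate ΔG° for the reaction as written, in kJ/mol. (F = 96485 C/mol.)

In the reaction as written Sn⁴⁺(aq) is reduced, so the Sn⁴⁺/Sn²⁺ couple is the cathode and Ni²⁺/Ni is the anode.
E°cell = +0.148 − (−0.247) = +0.395 V; balancing electrons gives n = 2.
ΔG° = −nFE°cell = −(2)(96485)(+0.395) J/mol = −76.2 kJ/mol.

−76.2 kJ/mol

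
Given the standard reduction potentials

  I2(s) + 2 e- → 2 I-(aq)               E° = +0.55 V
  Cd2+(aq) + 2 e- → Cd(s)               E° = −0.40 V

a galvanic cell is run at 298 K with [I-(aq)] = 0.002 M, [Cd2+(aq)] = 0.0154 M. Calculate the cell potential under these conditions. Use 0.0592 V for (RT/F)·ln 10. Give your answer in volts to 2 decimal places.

+1.16 V

The I₂/I⁻ couple has the more positive E°, so it is the cathode; Cd²⁺/Cd is the anode.
E°cell = E°cat − E°an = +0.55 − (−0.40) = +0.95 V; n = 2.
The balanced reaction is I2(s) + Cd(s) → 2 I-(aq) + Cd2+(aq), so Q = [I-(aq)]^2·[Cd2+(aq)] = 6.16×10^−8 and log Q = −7.210.
E = E° − (0.0592/n)·log Q = +0.95 − (0.0592/2)(−7.210) = +1.16 V.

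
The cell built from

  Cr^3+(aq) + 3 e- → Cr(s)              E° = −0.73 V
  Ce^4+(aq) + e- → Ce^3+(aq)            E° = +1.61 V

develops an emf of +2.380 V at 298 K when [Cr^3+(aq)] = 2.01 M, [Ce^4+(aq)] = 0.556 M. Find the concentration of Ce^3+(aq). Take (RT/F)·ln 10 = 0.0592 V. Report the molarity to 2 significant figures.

0.093 M

The Ce⁴⁺/Ce³⁺ couple has the larger reduction potential, so it is the cathode: E°cell = +1.61 − (−0.73) = +2.34 V and n = 3.
From the Nernst equation, log Q = n(E° − E)/0.0592 = 3·(+2.34 − (+2.380))/0.0592 = −2.027.
The balanced reaction is 3 Ce^4+(aq) + Cr(s) → 3 Ce^3+(aq) + Cr^3+(aq), so Q = ([Ce^3+(aq)]^3·[Cr^3+(aq)]) / [Ce^4+(aq)]^3.
Solving for the unknown gives log [Ce^3+(aq)] = −1.032, so [Ce^3+(aq)] ≈ 0.093 M.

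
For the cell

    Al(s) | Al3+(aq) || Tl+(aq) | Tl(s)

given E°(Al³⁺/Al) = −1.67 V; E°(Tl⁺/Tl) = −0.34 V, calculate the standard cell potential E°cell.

By convention the left-hand electrode in cell notation is the anode (oxidation) and the right-hand electrode is the cathode (reduction).
E°cell = E°(right) − E°(left) = −0.34 − (−1.67) = +1.33 V.

+1.33 V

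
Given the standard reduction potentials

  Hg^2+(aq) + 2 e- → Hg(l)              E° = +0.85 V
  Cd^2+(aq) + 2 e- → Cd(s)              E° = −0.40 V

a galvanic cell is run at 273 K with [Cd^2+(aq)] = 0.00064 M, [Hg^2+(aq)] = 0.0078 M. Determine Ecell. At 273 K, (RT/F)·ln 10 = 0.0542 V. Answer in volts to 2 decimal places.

Hg²⁺/Hg is reduced (cathode, E° = +0.85 V) and Cd²⁺/Cd is oxidized (anode).
E°cell = +0.85 − (−0.40) = +1.25 V, with n = 2 electrons transferred.
For the overall reaction Hg^2+(aq) + Cd(s) → Hg(l) + Cd^2+(aq), Q = [Cd^2+(aq)] / [Hg^2+(aq)] = 0.0821, giving log Q = −1.086.
E = E° − (0.0542/n)·log Q = +1.25 − (0.0542/2)(−1.086) = +1.28 V.

+1.28 V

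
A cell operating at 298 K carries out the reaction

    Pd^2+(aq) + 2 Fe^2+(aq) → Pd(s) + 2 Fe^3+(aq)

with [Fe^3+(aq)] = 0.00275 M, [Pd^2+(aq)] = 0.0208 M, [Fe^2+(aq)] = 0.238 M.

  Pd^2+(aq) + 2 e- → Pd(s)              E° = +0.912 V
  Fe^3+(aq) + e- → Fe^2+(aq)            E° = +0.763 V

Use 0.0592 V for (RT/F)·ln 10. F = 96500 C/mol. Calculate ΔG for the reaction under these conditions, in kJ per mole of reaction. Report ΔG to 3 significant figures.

E°cell = +0.912 − (+0.763) = +0.149 V; the balanced reaction transfers n = 2 electrons.
Here Q = [Fe^3+(aq)]^2 / ([Pd^2+(aq)]·[Fe^2+(aq)]^2) = 0.00642 (log Q = −2.193), giving E = +0.149 − (0.0592/2)·(−2.193) = +0.2139 V.
Then ΔG = −nFE = −2 × 96500 × +0.2139 J/mol = −41.3 kJ/mol.

−41.3 kJ/mol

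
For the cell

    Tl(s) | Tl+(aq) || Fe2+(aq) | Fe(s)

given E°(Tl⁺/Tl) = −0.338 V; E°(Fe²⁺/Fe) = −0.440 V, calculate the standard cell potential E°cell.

By convention the left-hand electrode in cell notation is the anode (oxidation) and the right-hand electrode is the cathode (reduction).
E°cell = E°(right) − E°(left) = −0.440 − (−0.338) = −0.102 V.
The negative sign shows that, as written, the cell would require an external voltage to drive the reaction.

−0.102 V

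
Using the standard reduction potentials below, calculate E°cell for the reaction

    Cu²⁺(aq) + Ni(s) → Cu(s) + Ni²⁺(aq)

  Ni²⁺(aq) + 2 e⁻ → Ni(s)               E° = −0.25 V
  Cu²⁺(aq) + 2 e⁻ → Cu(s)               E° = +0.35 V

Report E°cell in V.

+0.60 V

Cu²⁺(aq) gains electrons, so the Cu²⁺/Cu couple is the cathode; the Ni²⁺/Ni couple is the anode.
E°cell = E°(cathode) − E°(anode) = +0.35 − (−0.25) = +0.60 V.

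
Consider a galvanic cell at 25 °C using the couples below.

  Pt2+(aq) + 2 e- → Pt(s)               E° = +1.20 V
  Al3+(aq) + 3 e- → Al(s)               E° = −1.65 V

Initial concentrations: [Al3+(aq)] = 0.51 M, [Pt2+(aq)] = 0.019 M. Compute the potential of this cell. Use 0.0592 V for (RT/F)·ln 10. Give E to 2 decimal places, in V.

+2.80 V

Since E°(Pt²⁺/Pt) > E°(Al³⁺/Al), Pt²⁺/Pt serves as the cathode.
The standard potential is +1.20 − (−1.65) = +2.85 V and the balanced reaction transfers n = 6 electrons.
Balancing gives 3 Pt2+(aq) + 2 Al(s) → 3 Pt(s) + 2 Al3+(aq); hence Q = [Al3+(aq)]^2 / [Pt2+(aq)]^3 = 3.79×10^4 (log Q = 4.579).
By the Nernst equation, E = +2.85 − (0.0592/6)·(4.579) = +2.80 V.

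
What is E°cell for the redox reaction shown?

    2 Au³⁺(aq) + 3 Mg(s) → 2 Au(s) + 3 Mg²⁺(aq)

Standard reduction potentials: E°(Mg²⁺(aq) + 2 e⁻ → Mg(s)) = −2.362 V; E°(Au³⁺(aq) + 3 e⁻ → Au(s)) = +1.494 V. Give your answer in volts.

+3.856 V

In the reaction as written, Au³⁺(aq) is reduced (cathode) and Mg²⁺(aq) is produced by oxidation at the anode.
E°cell = E°(cathode) − E°(anode) = +1.494 − (−2.362) = +3.856 V.
The positive value indicates the reaction is spontaneous as written.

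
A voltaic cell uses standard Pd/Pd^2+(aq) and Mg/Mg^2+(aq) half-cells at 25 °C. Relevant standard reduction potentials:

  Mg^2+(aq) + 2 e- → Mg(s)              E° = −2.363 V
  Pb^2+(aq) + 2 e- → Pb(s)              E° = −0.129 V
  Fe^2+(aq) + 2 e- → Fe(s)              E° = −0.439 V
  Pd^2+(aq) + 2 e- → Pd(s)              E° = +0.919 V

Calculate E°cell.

+3.282 V

The Pd²⁺/Pd couple has the higher E°, so Pd ion is reduced (cathode) and Mg is oxidized (anode).
E°cell = E°(cathode) − E°(anode) = +0.919 − (−2.363) = +3.282 V.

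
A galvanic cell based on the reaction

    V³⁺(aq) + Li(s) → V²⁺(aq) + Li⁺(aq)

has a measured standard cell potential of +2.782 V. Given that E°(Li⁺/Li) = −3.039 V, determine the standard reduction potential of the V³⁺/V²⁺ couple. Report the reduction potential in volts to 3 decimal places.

In the reaction as written the V³⁺/V²⁺ couple is reduced (cathode) and Li⁺/Li is oxidized (anode), so E°cell = E°(V³⁺/V²⁺) − E°(Li⁺/Li).
E°(V³⁺/V²⁺) = E°cell + E°(anode) = +2.782 + (−3.039) = −0.257 V.

−0.257 V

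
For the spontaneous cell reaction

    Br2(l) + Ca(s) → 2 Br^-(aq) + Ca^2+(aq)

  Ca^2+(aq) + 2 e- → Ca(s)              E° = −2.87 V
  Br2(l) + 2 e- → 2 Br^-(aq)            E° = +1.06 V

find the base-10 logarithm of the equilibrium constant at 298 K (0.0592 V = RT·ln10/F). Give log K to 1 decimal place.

The Br₂/Br⁻ couple is reduced (cathode); E°cell = +1.06 − (−2.87) = +3.93 V with n = 2.
At equilibrium E = 0, so log K = nE°cell / 0.0592 = (2)(+3.93) / 0.0592 = 132.8.

log K = 132.8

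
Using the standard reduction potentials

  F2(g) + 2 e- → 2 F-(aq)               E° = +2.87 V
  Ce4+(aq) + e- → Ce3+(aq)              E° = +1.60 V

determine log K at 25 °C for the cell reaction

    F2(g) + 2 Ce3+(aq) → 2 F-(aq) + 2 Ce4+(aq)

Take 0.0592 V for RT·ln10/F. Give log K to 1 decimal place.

The F₂/F⁻ couple is reduced (cathode); E°cell = +2.87 − (+1.60) = +1.27 V with n = 2.
At equilibrium E = 0, so log K = nE°cell / 0.0592 = (2)(+1.27) / 0.0592 = 42.9.

log K = 42.9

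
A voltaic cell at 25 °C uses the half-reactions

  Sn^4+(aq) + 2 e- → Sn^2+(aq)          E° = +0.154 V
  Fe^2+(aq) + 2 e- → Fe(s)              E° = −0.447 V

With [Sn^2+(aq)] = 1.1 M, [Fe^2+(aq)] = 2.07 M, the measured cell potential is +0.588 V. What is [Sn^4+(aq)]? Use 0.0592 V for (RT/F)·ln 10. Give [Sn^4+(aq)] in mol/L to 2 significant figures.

0.83 M

The Sn⁴⁺/Sn²⁺ couple has the larger reduction potential, so it is the cathode: E°cell = +0.154 − (−0.447) = +0.601 V and n = 2.
From the Nernst equation, log Q = n(E° − E)/0.0592 = 2·(+0.601 − (+0.588))/0.0592 = 0.439.
The balanced reaction is Sn^4+(aq) + Fe(s) → Sn^2+(aq) + Fe^2+(aq), so Q = ([Sn^2+(aq)]·[Fe^2+(aq)]) / [Sn^4+(aq)].
Isolating [Sn^4+(aq)] in Q = 10^{0.439} yields log [Sn^4+(aq)] = −0.082, i.e. 0.83 M.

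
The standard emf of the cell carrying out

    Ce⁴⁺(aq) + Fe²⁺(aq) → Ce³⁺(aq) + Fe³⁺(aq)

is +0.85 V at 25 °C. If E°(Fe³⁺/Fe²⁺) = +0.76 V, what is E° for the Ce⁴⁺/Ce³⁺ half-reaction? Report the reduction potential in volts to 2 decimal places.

+1.61 V

In the reaction as written the Ce⁴⁺/Ce³⁺ couple is reduced (cathode) and Fe³⁺/Fe²⁺ is oxidized (anode), so E°cell = E°(Ce⁴⁺/Ce³⁺) − E°(Fe³⁺/Fe²⁺).
E°(Ce⁴⁺/Ce³⁺) = E°cell + E°(anode) = +0.85 + (+0.76) = +1.61 V.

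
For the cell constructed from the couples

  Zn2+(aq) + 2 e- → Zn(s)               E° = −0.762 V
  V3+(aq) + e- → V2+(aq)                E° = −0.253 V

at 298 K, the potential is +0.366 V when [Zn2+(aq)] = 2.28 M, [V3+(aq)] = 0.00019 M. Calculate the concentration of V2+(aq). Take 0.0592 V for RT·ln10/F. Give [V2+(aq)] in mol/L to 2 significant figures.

With V³⁺/V²⁺ at the cathode and Zn²⁺/Zn at the anode, E°cell = −0.253 − (−0.762) = +0.509 V (n = 2).
Rearranging E = E° − (0.0592/n)·log Q gives log Q = 2(+0.509 − (+0.366))/0.0592 = 4.831.
The balanced reaction is 2 V3+(aq) + Zn(s) → 2 V2+(aq) + Zn2+(aq), so Q = ([V2+(aq)]^2·[Zn2+(aq)]) / [V3+(aq)]^2.
Isolating [V2+(aq)] in Q = 10^{4.831} yields log [V2+(aq)] = −1.485, i.e. 0.033 M.

0.033 M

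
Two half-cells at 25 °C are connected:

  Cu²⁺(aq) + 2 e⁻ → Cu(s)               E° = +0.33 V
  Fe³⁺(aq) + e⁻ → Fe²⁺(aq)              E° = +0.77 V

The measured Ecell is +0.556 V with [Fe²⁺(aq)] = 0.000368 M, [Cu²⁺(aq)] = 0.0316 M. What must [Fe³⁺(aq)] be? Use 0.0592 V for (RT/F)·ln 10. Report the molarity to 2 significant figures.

With Fe³⁺/Fe²⁺ at the cathode and Cu²⁺/Cu at the anode, E°cell = +0.77 − (+0.33) = +0.44 V (n = 2).
From the Nernst equation, log Q = n(E° − E)/0.0592 = 2·(+0.44 − (+0.556))/0.0592 = −3.919.
Balancing electrons gives 2 Fe³⁺(aq) + Cu(s) → 2 Fe²⁺(aq) + Cu²⁺(aq); thus Q = ([Fe²⁺(aq)]^2·[Cu²⁺(aq)]) / [Fe³⁺(aq)]^2.
Solving for the unknown gives log [Fe³⁺(aq)] = −2.225, so [Fe³⁺(aq)] ≈ 0.0060 M.

0.0060 M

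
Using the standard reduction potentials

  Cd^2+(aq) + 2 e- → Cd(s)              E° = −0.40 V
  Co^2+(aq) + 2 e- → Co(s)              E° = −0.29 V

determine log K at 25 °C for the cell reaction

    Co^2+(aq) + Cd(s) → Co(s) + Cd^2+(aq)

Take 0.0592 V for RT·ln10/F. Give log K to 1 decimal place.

log K = 3.7

The Co²⁺/Co couple is reduced (cathode); E°cell = −0.29 − (−0.40) = +0.11 V with n = 2.
At equilibrium E = 0, so log K = nE°cell / 0.0592 = (2)(+0.11) / 0.0592 = 3.7.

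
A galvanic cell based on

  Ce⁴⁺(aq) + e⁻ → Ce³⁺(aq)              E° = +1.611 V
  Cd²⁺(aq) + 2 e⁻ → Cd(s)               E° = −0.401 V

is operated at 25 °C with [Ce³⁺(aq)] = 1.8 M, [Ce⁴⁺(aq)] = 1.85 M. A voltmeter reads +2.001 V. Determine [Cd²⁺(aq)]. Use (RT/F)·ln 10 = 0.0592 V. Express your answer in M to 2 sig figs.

2.5 M

Ce⁴⁺/Ce³⁺ is the cathode (higher E°); E°cell = +1.611 − (−0.401) = +2.012 V with n = 2.
Since E = E° − (0.0592/n)·log Q, log Q = n(E° − E)/0.0592 = 0.372.
For 2 Ce⁴⁺(aq) + Cd(s) → 2 Ce³⁺(aq) + Cd²⁺(aq), the reaction quotient is Q = ([Ce³⁺(aq)]^2·[Cd²⁺(aq)]) / [Ce⁴⁺(aq)]^2.
Isolating [Cd²⁺(aq)] in Q = 10^{0.372} yields log [Cd²⁺(aq)] = 0.396, i.e. 2.5 M.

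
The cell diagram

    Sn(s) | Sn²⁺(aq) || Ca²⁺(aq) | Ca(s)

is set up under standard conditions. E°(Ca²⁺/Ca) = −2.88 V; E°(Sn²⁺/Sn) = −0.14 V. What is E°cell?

−2.74 V

By convention the left-hand electrode in cell notation is the anode (oxidation) and the right-hand electrode is the cathode (reduction).
E°cell = E°(right) − E°(left) = −2.88 − (−0.14) = −2.74 V.
The negative sign shows that, as written, the cell would require an external voltage to drive the reaction.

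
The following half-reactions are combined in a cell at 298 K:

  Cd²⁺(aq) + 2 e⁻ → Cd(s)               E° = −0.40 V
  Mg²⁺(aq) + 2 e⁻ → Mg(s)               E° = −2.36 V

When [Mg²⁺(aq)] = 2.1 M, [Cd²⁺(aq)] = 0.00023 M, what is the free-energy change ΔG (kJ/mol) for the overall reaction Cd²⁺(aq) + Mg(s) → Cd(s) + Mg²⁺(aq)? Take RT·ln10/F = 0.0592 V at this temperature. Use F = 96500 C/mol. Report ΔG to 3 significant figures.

The standard cell potential is −0.40 − (−2.36) = +1.96 V, with n = 2 electrons in the balanced equation.
The reaction quotient is [Mg²⁺(aq)] / [Cd²⁺(aq)] = 9.13×10^3; by Nernst, E = +1.96 − (0.0592/2)(3.960) = +1.8428 V.
Finally ΔG = −nFE = −(2)(96500 C/mol)(+1.8428 V) = −356 kJ/mol.

−356 kJ/mol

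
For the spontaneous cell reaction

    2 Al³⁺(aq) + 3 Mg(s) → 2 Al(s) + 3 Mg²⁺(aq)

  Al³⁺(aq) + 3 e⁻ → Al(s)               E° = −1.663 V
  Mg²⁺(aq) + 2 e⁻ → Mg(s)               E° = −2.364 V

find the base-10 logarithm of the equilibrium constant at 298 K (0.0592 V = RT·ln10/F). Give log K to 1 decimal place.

log K = 71.0

The Al³⁺/Al couple is reduced (cathode); E°cell = −1.663 − (−2.364) = +0.701 V with n = 6.
At equilibrium E = 0, so log K = nE°cell / 0.0592 = (6)(+0.701) / 0.0592 = 71.0.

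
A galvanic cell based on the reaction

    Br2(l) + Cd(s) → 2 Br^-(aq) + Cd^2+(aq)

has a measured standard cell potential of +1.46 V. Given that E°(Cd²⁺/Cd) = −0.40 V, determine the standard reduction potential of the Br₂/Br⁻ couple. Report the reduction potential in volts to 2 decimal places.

+1.06 V

In the reaction as written the Br₂/Br⁻ couple is reduced (cathode) and Cd²⁺/Cd is oxidized (anode), so E°cell = E°(Br₂/Br⁻) − E°(Cd²⁺/Cd).
E°(Br₂/Br⁻) = E°cell + E°(anode) = +1.46 + (−0.40) = +1.06 V.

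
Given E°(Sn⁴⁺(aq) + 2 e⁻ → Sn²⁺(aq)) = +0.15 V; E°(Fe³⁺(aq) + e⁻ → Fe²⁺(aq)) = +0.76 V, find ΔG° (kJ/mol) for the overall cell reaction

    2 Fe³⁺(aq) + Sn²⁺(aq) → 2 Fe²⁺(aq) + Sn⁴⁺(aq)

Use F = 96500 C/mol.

−118 kJ/mol

In the reaction as written Fe³⁺(aq) is reduced, so the Fe³⁺/Fe²⁺ couple is the cathode and Sn⁴⁺/Sn²⁺ is the anode.
E°cell = +0.76 − (+0.15) = +0.61 V; balancing electrons gives n = 2.
ΔG° = −nFE°cell = −(2)(96500)(+0.61) J/mol = −118 kJ/mol.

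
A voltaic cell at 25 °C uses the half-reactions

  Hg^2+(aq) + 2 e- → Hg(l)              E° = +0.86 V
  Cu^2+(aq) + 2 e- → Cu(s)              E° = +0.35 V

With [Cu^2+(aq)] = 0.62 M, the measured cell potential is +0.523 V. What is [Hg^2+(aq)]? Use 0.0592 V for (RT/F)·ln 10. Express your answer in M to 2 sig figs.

With Hg²⁺/Hg at the cathode and Cu²⁺/Cu at the anode, E°cell = +0.86 − (+0.35) = +0.51 V (n = 2).
Rearranging E = E° − (0.0592/n)·log Q gives log Q = 2(+0.51 − (+0.523))/0.0592 = −0.439.
Balancing electrons gives Hg^2+(aq) + Cu(s) → Hg(l) + Cu^2+(aq); thus Q = [Cu^2+(aq)] / [Hg^2+(aq)].
Isolating [Hg^2+(aq)] in Q = 10^{−0.439} yields log [Hg^2+(aq)] = 0.231, i.e. 1.7 M.

1.7 M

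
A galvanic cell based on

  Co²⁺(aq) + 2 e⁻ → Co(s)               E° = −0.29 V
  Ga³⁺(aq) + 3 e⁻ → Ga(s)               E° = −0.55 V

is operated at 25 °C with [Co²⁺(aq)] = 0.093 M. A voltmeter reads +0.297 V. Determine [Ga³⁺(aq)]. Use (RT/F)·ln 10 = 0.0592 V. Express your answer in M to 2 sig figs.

0.00038 M

The Co²⁺/Co couple has the larger reduction potential, so it is the cathode: E°cell = −0.29 − (−0.55) = +0.26 V and n = 6.
Rearranging E = E° − (0.0592/n)·log Q gives log Q = 6(+0.26 − (+0.297))/0.0592 = −3.750.
The balanced reaction is 3 Co²⁺(aq) + 2 Ga(s) → 3 Co(s) + 2 Ga³⁺(aq), so Q = [Ga³⁺(aq)]^2 / [Co²⁺(aq)]^3.
Isolating [Ga³⁺(aq)] in Q = 10^{−3.750} yields log [Ga³⁺(aq)] = −3.422, i.e. 0.00038 M.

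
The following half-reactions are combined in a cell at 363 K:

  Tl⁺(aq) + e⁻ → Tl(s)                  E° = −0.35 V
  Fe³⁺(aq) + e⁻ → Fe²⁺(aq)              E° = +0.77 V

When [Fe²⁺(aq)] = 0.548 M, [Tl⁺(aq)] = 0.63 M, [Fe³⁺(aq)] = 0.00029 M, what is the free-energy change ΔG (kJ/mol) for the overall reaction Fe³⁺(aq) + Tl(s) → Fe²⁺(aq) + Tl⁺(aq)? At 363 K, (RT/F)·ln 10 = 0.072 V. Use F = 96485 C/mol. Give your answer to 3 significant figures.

The standard cell potential is +0.77 − (−0.35) = +1.12 V, with n = 1 electron in the balanced equation.
Q = ([Fe²⁺(aq)]·[Tl⁺(aq)]) / [Fe³⁺(aq)] = 1.19×10^3, so log Q = 3.076 and E = +1.12 − (0.072/1)(3.076) = +0.8985 V.
Finally ΔG = −nFE = −(1)(96485 C/mol)(+0.8985 V) = −86.7 kJ/mol.

−86.7 kJ/mol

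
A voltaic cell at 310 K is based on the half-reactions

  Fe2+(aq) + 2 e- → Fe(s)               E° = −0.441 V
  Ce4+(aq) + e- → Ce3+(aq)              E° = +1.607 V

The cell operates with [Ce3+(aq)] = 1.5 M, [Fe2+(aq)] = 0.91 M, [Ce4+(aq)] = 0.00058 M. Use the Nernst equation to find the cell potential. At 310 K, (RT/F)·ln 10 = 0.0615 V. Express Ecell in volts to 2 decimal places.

+1.84 V

The Ce⁴⁺/Ce³⁺ couple has the more positive E°, so it is the cathode; Fe²⁺/Fe is the anode.
E°cell = +1.607 − (−0.441) = +2.048 V, with n = 2 electrons transferred.
The balanced reaction is 2 Ce4+(aq) + Fe(s) → 2 Ce3+(aq) + Fe2+(aq), so Q = ([Ce3+(aq)]^2·[Fe2+(aq)]) / [Ce4+(aq)]^2 = 6.09×10^6 and log Q = 6.784.
By the Nernst equation, E = +2.048 − (0.0615/2)·(6.784) = +1.84 V.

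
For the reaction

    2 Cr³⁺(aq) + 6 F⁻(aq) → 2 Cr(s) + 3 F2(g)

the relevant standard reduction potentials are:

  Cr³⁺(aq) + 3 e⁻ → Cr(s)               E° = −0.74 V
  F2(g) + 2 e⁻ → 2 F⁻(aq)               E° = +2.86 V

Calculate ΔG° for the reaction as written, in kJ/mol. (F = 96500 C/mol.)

In the reaction as written Cr³⁺(aq) is reduced, so the Cr³⁺/Cr couple is the cathode and F₂/F⁻ is the anode.
E°cell = −0.74 − (+2.86) = −3.60 V; balancing electrons gives n = 6.
ΔG° = −nFE°cell = −(6)(96500)(−3.60) J/mol = +2084 kJ/mol.

+2084 kJ/mol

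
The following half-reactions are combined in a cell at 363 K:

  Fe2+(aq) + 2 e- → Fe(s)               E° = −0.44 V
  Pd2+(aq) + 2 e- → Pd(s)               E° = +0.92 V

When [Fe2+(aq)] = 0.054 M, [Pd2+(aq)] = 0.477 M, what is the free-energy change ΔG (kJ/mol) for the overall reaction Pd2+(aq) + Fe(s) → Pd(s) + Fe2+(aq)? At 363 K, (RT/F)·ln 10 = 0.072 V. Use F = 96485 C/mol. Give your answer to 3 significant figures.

−269 kJ/mol

The standard cell potential is +0.92 − (−0.44) = +1.36 V, with n = 2 electrons in the balanced equation.
The reaction quotient is [Fe2+(aq)] / [Pd2+(aq)] = 0.113; by Nernst, E = +1.36 − (0.072/2)(−0.946) = +1.3941 V.
Finally ΔG = −nFE = −(2)(96485 C/mol)(+1.3941 V) = −269 kJ/mol.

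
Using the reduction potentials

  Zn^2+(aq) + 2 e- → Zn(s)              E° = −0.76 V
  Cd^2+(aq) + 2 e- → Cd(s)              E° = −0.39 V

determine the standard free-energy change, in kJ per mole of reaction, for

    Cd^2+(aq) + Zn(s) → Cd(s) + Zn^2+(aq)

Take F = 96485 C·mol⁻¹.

−71.4 kJ/mol

In the reaction as written Cd^2+(aq) is reduced, so the Cd²⁺/Cd couple is the cathode and Zn²⁺/Zn is the anode.
E°cell = −0.39 − (−0.76) = +0.37 V; balancing electrons gives n = 2.
ΔG° = −nFE°cell = −(2)(96485)(+0.37) J/mol = −71.4 kJ/mol.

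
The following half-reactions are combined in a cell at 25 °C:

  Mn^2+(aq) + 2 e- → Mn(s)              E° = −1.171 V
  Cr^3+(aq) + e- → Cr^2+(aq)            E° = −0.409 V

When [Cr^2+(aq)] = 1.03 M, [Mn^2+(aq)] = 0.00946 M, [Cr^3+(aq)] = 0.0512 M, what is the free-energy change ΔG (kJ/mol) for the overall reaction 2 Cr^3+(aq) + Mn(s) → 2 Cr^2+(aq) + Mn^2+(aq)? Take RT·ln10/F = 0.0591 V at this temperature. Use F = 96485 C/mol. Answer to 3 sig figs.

With Cr³⁺/Cr²⁺ reduced at the cathode, E°cell = −0.409 − (−1.171) = +0.762 V and n = 2.
Q = ([Cr^2+(aq)]^2·[Mn^2+(aq)]) / [Cr^3+(aq)]^2 = 3.83, so log Q = 0.583 and E = +0.762 − (0.0591/2)(0.583) = +0.7448 V.
ΔG = −nFE = −(2)(96485)(+0.7448) J/mol = −144 kJ/mol.

−144 kJ/mol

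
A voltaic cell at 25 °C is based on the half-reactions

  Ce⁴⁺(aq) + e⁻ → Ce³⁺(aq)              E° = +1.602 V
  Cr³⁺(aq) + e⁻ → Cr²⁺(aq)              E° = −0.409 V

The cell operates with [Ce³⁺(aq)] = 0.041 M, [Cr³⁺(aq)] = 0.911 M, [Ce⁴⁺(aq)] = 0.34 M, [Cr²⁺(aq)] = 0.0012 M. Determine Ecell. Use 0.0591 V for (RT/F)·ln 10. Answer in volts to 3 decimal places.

+1.895 V

Ce⁴⁺/Ce³⁺ is reduced (cathode, E° = +1.602 V) and Cr³⁺/Cr²⁺ is oxidized (anode).
E°cell = +1.602 − (−0.409) = +2.011 V, with n = 1 electron transferred.
The balanced reaction is Ce⁴⁺(aq) + Cr²⁺(aq) → Ce³⁺(aq) + Cr³⁺(aq), so Q = ([Ce³⁺(aq)]·[Cr³⁺(aq)]) / ([Ce⁴⁺(aq)]·[Cr²⁺(aq)]) = 91.5 and log Q = 1.962.
Applying E = E° − (RT ln10/nF)·log Q gives +2.011 − (0.0591/1)(1.962) = +1.895 V.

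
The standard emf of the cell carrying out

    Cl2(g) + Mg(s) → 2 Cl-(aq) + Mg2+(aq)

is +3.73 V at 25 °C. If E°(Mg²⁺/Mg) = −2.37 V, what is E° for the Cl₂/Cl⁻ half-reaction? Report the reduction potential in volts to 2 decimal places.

+1.36 V

In the reaction as written the Cl₂/Cl⁻ couple is reduced (cathode) and Mg²⁺/Mg is oxidized (anode), so E°cell = E°(Cl₂/Cl⁻) − E°(Mg²⁺/Mg).
E°(Cl₂/Cl⁻) = E°cell + E°(anode) = +3.73 + (−2.37) = +1.36 V.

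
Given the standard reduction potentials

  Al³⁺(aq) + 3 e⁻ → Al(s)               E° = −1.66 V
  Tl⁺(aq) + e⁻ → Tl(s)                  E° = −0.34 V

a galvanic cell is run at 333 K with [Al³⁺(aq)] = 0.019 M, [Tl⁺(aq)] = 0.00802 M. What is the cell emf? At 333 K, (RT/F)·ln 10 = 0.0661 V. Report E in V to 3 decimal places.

+1.219 V

Since E°(Tl⁺/Tl) > E°(Al³⁺/Al), Tl⁺/Tl serves as the cathode.
E°cell = −0.34 − (−1.66) = +1.32 V, with n = 3 electrons transferred.
The balanced reaction is 3 Tl⁺(aq) + Al(s) → 3 Tl(s) + Al³⁺(aq), so Q = [Al³⁺(aq)] / [Tl⁺(aq)]^3 = 3.68×10^4 and log Q = 4.566.
By the Nernst equation, E = +1.32 − (0.0661/3)·(4.566) = +1.219 V.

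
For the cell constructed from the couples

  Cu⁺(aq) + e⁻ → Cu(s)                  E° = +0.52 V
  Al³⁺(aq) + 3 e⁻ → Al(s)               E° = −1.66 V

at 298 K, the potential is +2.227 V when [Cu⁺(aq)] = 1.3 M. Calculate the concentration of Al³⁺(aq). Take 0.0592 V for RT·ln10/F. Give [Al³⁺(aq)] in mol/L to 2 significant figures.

The Cu⁺/Cu couple has the larger reduction potential, so it is the cathode: E°cell = +0.52 − (−1.66) = +2.18 V and n = 3.
Since E = E° − (0.0592/n)·log Q, log Q = n(E° − E)/0.0592 = −2.382.
Balancing electrons gives 3 Cu⁺(aq) + Al(s) → 3 Cu(s) + Al³⁺(aq); thus Q = [Al³⁺(aq)] / [Cu⁺(aq)]^3.
Substituting the known concentrations and solving, log [Al³⁺(aq)] = −2.040 and [Al³⁺(aq)] = 0.0091 M.

0.0091 M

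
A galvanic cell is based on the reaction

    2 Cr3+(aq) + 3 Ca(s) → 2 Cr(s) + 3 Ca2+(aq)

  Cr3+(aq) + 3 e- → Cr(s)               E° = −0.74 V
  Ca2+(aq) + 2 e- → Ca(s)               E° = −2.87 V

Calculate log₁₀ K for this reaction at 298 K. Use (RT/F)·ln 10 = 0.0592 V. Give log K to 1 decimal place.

log K = 215.9

The Cr³⁺/Cr couple is reduced (cathode); E°cell = −0.74 − (−2.87) = +2.13 V with n = 6.
At equilibrium E = 0, so log K = nE°cell / 0.0592 = (6)(+2.13) / 0.0592 = 215.9.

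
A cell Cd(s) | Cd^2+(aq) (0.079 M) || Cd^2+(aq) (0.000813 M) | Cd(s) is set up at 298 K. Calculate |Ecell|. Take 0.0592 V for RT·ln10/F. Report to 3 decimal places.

0.059 V

For a concentration cell E°cell = 0, since both electrodes use the same couple.
The compartment with the higher Cd^2+(aq) concentration (0.079 M) acts as the cathode; ions are reduced there and produced at the dilute (0.000813 M) anode.
With n = 2, Ecell = −(0.0592/2)·log([dilute]/[conc]) = −(0.0592/2)·log(0.000813/0.079) = +0.059 V.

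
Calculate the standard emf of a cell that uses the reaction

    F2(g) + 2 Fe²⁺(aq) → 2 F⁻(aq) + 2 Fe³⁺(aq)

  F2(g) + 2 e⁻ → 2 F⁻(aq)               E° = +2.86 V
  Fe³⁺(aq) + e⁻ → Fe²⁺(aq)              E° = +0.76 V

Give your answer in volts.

In the reaction as written, F2(g) is reduced (cathode) and Fe³⁺(aq) is produced by oxidation at the anode.
E°cell = E°(cathode) − E°(anode) = +2.86 − (+0.76) = +2.10 V.
The positive value indicates the reaction is spontaneous as written.

+2.10 V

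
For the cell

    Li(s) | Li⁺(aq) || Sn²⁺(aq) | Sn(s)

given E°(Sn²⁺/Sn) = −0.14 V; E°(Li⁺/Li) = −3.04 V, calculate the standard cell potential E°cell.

+2.90 V

By convention the left-hand electrode in cell notation is the anode (oxidation) and the right-hand electrode is the cathode (reduction).
E°cell = E°(right) − E°(left) = −0.14 − (−3.04) = +2.90 V.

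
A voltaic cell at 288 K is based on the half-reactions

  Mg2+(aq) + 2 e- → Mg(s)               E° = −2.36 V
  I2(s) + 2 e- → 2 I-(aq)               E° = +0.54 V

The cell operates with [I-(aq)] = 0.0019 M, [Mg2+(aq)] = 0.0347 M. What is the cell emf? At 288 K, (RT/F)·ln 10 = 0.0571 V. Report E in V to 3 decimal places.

+3.097 V

I₂/I⁻ is reduced (cathode, E° = +0.54 V) and Mg²⁺/Mg is oxidized (anode).
The standard potential is +0.54 − (−2.36) = +2.90 V and the balanced reaction transfers n = 2 electrons.
Balancing gives I2(s) + Mg(s) → 2 I-(aq) + Mg2+(aq); hence Q = [I-(aq)]^2·[Mg2+(aq)] = 1.25×10^−7 (log Q = −6.902).
Applying E = E° − (RT ln10/nF)·log Q gives +2.90 − (0.0571/2)(−6.902) = +3.097 V.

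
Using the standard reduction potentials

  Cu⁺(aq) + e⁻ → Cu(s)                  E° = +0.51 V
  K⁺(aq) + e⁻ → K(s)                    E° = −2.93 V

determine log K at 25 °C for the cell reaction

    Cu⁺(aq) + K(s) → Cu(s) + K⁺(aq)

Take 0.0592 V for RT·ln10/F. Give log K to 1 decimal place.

The Cu⁺/Cu couple is reduced (cathode); E°cell = +0.51 − (−2.93) = +3.44 V with n = 1.
At equilibrium E = 0, so log K = nE°cell / 0.0592 = (1)(+3.44) / 0.0592 = 58.1.

log K = 58.1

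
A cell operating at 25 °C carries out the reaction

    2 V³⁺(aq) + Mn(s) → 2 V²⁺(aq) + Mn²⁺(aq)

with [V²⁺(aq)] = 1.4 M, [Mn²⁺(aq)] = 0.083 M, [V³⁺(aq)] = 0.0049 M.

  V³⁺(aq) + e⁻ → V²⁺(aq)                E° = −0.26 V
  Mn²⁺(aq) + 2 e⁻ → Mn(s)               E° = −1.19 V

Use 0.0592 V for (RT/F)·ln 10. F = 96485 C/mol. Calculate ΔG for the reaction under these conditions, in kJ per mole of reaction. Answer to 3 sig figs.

−158 kJ/mol

The standard cell potential is −0.26 − (−1.19) = +0.93 V, with n = 2 electrons in the balanced equation.
The reaction quotient is ([V²⁺(aq)]^2·[Mn²⁺(aq)]) / [V³⁺(aq)]^2 = 6.78×10^3; by Nernst, E = +0.93 − (0.0592/2)(3.831) = +0.8166 V.
Finally ΔG = −nFE = −(2)(96485 C/mol)(+0.8166 V) = −158 kJ/mol.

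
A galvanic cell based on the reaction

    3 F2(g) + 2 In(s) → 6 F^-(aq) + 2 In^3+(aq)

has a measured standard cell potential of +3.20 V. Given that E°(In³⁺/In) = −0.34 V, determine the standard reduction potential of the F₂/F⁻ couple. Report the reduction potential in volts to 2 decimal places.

In the reaction as written the F₂/F⁻ couple is reduced (cathode) and In³⁺/In is oxidized (anode), so E°cell = E°(F₂/F⁻) − E°(In³⁺/In).
E°(F₂/F⁻) = E°cell + E°(anode) = +3.20 + (−0.34) = +2.86 V.

+2.86 V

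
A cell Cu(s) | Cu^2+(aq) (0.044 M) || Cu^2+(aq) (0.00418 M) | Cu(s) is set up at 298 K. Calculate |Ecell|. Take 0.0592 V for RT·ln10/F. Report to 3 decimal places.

0.030 V

For a concentration cell E°cell = 0, since both electrodes use the same couple.
The compartment with the higher Cu^2+(aq) concentration (0.044 M) acts as the cathode; ions are reduced there and produced at the dilute (0.00418 M) anode.
With n = 2, Ecell = −(0.0592/2)·log([dilute]/[conc]) = −(0.0592/2)·log(0.00418/0.044) = +0.030 V.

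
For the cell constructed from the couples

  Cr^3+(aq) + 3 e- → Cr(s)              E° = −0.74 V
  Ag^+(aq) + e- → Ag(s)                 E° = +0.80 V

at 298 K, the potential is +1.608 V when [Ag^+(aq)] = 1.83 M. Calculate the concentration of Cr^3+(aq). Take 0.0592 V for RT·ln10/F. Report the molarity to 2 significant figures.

The Ag⁺/Ag couple has the larger reduction potential, so it is the cathode: E°cell = +0.80 − (−0.74) = +1.54 V and n = 3.
From the Nernst equation, log Q = n(E° − E)/0.0592 = 3·(+1.54 − (+1.608))/0.0592 = −3.446.
The balanced reaction is 3 Ag^+(aq) + Cr(s) → 3 Ag(s) + Cr^3+(aq), so Q = [Cr^3+(aq)] / [Ag^+(aq)]^3.
Solving for the unknown gives log [Cr^3+(aq)] = −2.659, so [Cr^3+(aq)] ≈ 0.0022 M.

0.0022 M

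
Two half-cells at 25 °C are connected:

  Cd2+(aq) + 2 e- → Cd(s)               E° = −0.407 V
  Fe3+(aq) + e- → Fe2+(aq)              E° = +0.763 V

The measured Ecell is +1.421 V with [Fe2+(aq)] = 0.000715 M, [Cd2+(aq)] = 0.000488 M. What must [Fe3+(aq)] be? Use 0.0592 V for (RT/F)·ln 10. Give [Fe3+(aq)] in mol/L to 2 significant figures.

The Fe³⁺/Fe²⁺ couple has the larger reduction potential, so it is the cathode: E°cell = +0.763 − (−0.407) = +1.170 V and n = 2.
Rearranging E = E° − (0.0592/n)·log Q gives log Q = 2(+1.170 − (+1.421))/0.0592 = −8.480.
For 2 Fe3+(aq) + Cd(s) → 2 Fe2+(aq) + Cd2+(aq), the reaction quotient is Q = ([Fe2+(aq)]^2·[Cd2+(aq)]) / [Fe3+(aq)]^2.
Isolating [Fe3+(aq)] in Q = 10^{−8.480} yields log [Fe3+(aq)] = −0.561, i.e. 0.27 M.

0.27 M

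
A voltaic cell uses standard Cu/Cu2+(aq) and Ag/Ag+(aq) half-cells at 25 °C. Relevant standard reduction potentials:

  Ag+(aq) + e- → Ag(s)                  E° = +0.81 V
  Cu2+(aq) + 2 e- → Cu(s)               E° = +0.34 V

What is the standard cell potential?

Of the two couples in this cell, the one with the more positive reduction potential is reduced at the cathode: here that is Ag⁺/Ag (+0.81 V); Cu²⁺/Cu (+0.34 V) is the anode.
E°cell = E°(cathode) − E°(anode) = +0.81 − (+0.34) = +0.47 V.

+0.47 V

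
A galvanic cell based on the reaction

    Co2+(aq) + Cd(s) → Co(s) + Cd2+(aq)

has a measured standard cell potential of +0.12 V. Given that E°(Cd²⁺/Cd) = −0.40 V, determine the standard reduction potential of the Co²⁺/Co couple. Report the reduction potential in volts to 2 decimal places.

In the reaction as written the Co²⁺/Co couple is reduced (cathode) and Cd²⁺/Cd is oxidized (anode), so E°cell = E°(Co²⁺/Co) − E°(Cd²⁺/Cd).
E°(Co²⁺/Co) = E°cell + E°(anode) = +0.12 + (−0.40) = −0.28 V.

−0.28 V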